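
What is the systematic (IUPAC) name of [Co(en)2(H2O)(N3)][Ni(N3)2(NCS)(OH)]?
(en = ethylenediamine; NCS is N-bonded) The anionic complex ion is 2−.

aquaazidobis(ethylenediamine)cobalt(III) diazidohydroxoisothiocyanatonickelate(II)

Both ions are complex: the cation is named first with the plain metal name, the anion second with the -ate form; each ion's ligands are alphabetised independently.
The complex anion is given as 2−; its ligand charges sum to -4, so Ni = +2.
A 1:1 salt means the cation carries the equal and opposite charge, 2+.
Cation: ligand charges sum to -1; for the ion to be 2+, Co = +3.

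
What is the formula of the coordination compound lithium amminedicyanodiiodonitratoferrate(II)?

Li3[Fe(CN)2I2(NH3)(NO3)]

Ligands: 1 ammine (NH3, neutral), 2 cyano (CN, -1), 1 nitrato (NO3, -1), 2 iodo (I, -1). Ligand charge sum = -5.
With Fe in oxidation state +2, the complex ion is [Fe...]^3−.
Charge balance with lithium (+1) requires 1 complex ion per 3 lithium.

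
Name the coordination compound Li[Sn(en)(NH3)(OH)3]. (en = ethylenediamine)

The 1 lithium counter-ion carries a total charge of +1, so each complex ion is 1−.
Ligand charges: 3×hydroxo (-1 each), 1×ammine (neutral), 1×ethylenediamine (neutral); total -3. So Sn + (-3) = 1−, giving Sn = +2.
Ligands are named alphabetically: ammine before ethylenediamine before hydroxo.
The complex ion is anionic, so tin takes the -ate form stannate(II).

lithium ammine(ethylenediamine)trihydroxostannate(II)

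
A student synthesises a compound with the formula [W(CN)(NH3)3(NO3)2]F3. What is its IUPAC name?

The 3 fluoride counter-ions carry a total charge of -3, so each complex ion is 3+.
Ligand charges: 2×nitrato (-1 each), 1×cyano (-1 each), 3×ammine (neutral); total -3. So W + (-3) = 3+, giving W = +6.
Ligands are named alphabetically: ammine before cyano before nitrato.

triamminecyanodinitratotungsten(VI) fluoride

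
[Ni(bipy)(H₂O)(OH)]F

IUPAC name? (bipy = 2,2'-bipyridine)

aqua(2,2'-bipyridine)hydroxonickel(II) fluoride

The 1 fluoride counter-ion carries a total charge of -1, so each complex ion is 1+.
Ligand charges: 1×2,2'-bipyridine (neutral), 1×hydroxo (-1 each), 1×aqua (neutral); total -1. So Ni + (-1) = 1+, giving Ni = +2.
Ligands are named alphabetically: aqua before bipyridine before hydroxo.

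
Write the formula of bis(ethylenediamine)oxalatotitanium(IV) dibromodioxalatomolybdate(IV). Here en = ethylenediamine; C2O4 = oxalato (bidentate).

[Ti(C2O4)(en)2][MoBr2(C2O4)2]

Cation [Ti…]: ligand charges -2, Ti(IV) ⇒ ion charge 2+.
Anion [Mo…]: ligand charges -6, Mo(IV) ⇒ ion charge 2−.
One 2+ cation balances one 2− anion.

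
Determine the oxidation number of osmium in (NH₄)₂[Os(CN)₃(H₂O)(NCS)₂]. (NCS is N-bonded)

+3

2 ammonium outside the brackets (+1 each) → the complex ion is 2−.
Ligand charges: 2×NCS = -2; 3×CN = -3; 1×H2O neutral; sum -5.
Os + (-5) = 2− ⇒ Os is +3.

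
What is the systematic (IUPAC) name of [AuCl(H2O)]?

There is no counter-ion, so the complex is neutral overall.
Ligand charges: 1×chloro (-1 each), 1×aqua (neutral); total -1. So Au + (-1) = 0, giving Au = +1.
Ligands are named alphabetically: aqua before chloro.

aquachlorogold(I)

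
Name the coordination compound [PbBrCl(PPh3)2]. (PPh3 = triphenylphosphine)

bromochlorobis(triphenylphosphine)lead(II)

There is no counter-ion, so the complex is neutral overall.
Ligand charges: 1×bromo (-1 each), 1×chloro (-1 each), 2×triphenylphosphine (neutral); total -2. So Pb + (-2) = 0, giving Pb = +2.
Ligands are named alphabetically: bromo before chloro before triphenylphosphine.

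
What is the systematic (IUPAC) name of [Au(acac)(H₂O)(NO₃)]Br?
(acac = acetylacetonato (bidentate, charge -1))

The 1 bromide counter-ion carries a total charge of -1, so each complex ion is 1+.
Ligand charges: 1×acetylacetonato (-1 each), 1×nitrato (-1 each), 1×aqua (neutral); total -2. So Au + (-2) = 1+, giving Au = +3.
Ligands are named alphabetically: acetylacetonato before aqua before nitrato.

(acetylacetonato)aquanitratogold(III) bromide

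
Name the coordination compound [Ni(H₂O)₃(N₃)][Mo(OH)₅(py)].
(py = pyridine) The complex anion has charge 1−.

The complex anion is given as 1−; its ligand charges sum to -5, so Mo = +4.
A 1:1 salt means the cation carries the equal and opposite charge, 1+.
Cation: ligand charges sum to -1; for the ion to be 1+, Ni = +2.

triaquaazidonickel(II) pentahydroxo(pyridine)molybdate(IV)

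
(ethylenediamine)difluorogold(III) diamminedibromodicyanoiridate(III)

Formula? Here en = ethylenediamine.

Cation [Au…]: ligand charges -2, Au(III) ⇒ ion charge 1+.
Anion [Ir…]: ligand charges -4, Ir(III) ⇒ ion charge 1−.

[Au(en)F2][IrBr2(CN)2(NH3)2]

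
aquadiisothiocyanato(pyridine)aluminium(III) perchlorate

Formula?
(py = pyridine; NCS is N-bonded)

Ligands: 1 aqua (H2O, neutral), 1 pyridine (py, neutral), 2 isothiocyanato (NCS, -1). Ligand charge sum = -2.
With Al in oxidation state +3, the complex ion is [Al...]^1+.
Charge balance with perchlorate (-1) requires 1 complex ion per 1 perchlorate.

[Al(H2O)(NCS)2(py)]ClO4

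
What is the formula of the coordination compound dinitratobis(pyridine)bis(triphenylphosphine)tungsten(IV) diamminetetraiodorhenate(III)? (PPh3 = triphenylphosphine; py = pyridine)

Cation [W…]: ligand charges -2, W(IV) ⇒ ion charge 2+.
Anion [Re…]: ligand charges -4, Re(III) ⇒ ion charge 1−.

[W(NO3)2(PPh3)2(py)2][ReI4(NH3)2]2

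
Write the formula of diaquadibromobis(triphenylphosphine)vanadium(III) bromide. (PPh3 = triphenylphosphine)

Ligands: 2 aqua (H2O, neutral), 2 triphenylphosphine (PPh3, neutral), 2 bromo (Br, -1). Ligand charge sum = -2.
Charge balance with bromide (-1) requires 1 complex ion per 1 bromide.

[VBr2(H2O)2(PPh3)2]Br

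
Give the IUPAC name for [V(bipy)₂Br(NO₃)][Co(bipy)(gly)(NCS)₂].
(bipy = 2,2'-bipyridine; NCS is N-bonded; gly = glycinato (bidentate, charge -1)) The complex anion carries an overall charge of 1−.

Both ions are complex: the cation is named first with the plain metal name, the anion second with the -ate form; each ion's ligands are alphabetised independently.
The complex anion is given as 1−; its ligand charges sum to -3, so Co = +2.
A 1:1 salt means the cation carries the equal and opposite charge, 1+.
Cation: ligand charges sum to -2; for the ion to be 1+, V = +3.

bis(2,2'-bipyridine)bromonitratovanadium(III) (2,2'-bipyridine)(glycinato)diisothiocyanatocobaltate(II)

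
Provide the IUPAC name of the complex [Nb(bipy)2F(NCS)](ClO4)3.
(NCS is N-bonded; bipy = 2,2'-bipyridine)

bis(2,2'-bipyridine)fluoroisothiocyanatoniobium(V) perchlorate

The 3 perchlorate counter-ions carry a total charge of -3, so each complex ion is 3+.
Ligand charges: 1×fluoro (-1 each), 1×isothiocyanato (-1 each), 2×2,2'-bipyridine (neutral); total -2. So Nb + (-2) = 3+, giving Nb = +5.
Ligands are named alphabetically: bipyridine before fluoro before isothiocyanato.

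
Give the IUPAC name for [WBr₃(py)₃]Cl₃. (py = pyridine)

tribromotris(pyridine)tungsten(VI) chloride

The 3 chloride counter-ions carry a total charge of -3, so each complex ion is 3+.
Ligand charges: 3×pyridine (neutral), 3×bromo (-1 each); total -3. So W + (-3) = 3+, giving W = +6.
Ligands are named alphabetically: bromo before pyridine.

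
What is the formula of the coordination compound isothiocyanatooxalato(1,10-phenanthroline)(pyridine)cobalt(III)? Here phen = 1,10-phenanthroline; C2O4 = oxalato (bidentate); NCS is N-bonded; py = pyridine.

Ligands: 1 1,10-phenanthroline (phen, neutral), 1 oxalato (C2O4, -2), 1 isothiocyanato (NCS, -1), 1 pyridine (py, neutral). Ligand charge sum = -3.
With Co in oxidation state +3, the complex ion is [Co...].

[Co(C2O4)(NCS)(phen)(py)]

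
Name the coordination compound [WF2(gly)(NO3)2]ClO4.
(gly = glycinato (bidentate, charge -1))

The 1 perchlorate counter-ion carries a total charge of -1, so each complex ion is 1+.
Ligand charges: 2×fluoro (-1 each), 1×glycinato (-1 each), 2×nitrato (-1 each); total -5. So W + (-5) = 1+, giving W = +6.
Ligands are named alphabetically: fluoro before glycinato before nitrato.

difluoro(glycinato)dinitratotungsten(VI) perchlorate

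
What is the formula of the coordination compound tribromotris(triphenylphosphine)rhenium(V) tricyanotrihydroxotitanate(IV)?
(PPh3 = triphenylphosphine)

[ReBr3(PPh3)3][Ti(CN)3(OH)3]

Cation [Re…]: ligand charges -3, Re(V) ⇒ ion charge 2+.
Anion [Ti…]: ligand charges -6, Ti(IV) ⇒ ion charge 2−.
One 2+ cation balances one 2− anion.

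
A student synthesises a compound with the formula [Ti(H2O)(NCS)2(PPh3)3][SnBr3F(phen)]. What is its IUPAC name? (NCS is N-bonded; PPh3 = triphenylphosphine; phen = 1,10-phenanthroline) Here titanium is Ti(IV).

aquadiisothiocyanatotris(triphenylphosphine)titanium(IV) tribromofluoro(1,10-phenanthroline)stannate(II)

Ti is given as +4; the cation's ligand charges sum to -2, so the complex cation is 2+.
A 1:1 salt means the anion carries the equal and opposite charge, 2−.
Anion: ligand charges sum to -4; for the ion to be 2−, Sn = +2.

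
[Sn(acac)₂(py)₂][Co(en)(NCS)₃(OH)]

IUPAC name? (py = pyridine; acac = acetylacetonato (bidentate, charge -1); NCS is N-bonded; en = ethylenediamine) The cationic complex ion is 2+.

bis(acetylacetonato)bis(pyridine)tin(IV) (ethylenediamine)hydroxotriisothiocyanatocobaltate(II)

The complex cation is given as 2+; its ligand charges sum to -2, so Sn = +4.
A 1:1 salt means the anion carries the equal and opposite charge, 2−.
Anion: ligand charges sum to -4; for the ion to be 2−, Co = +2.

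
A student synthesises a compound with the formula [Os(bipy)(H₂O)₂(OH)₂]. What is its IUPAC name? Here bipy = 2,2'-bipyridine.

There is no counter-ion, so the complex is neutral overall.
Ligand charges: 2×hydroxo (-1 each), 1×2,2'-bipyridine (neutral), 2×aqua (neutral); total -2. So Os + (-2) = 0, giving Os = +2.
Ligands are named alphabetically: aqua before bipyridine before hydroxo.

diaqua(2,2'-bipyridine)dihydroxoosmium(II)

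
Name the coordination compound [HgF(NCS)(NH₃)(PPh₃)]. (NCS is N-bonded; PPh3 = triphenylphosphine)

amminefluoroisothiocyanato(triphenylphosphine)mercury(II)

There is no counter-ion, so the complex is neutral overall.
Ligand charges: 1×isothiocyanato (-1 each), 1×fluoro (-1 each), 1×triphenylphosphine (neutral), 1×ammine (neutral); total -2. So Hg + (-2) = 0, giving Hg = +2.
Ligands are named alphabetically: ammine before fluoro before isothiocyanato before triphenylphosphine.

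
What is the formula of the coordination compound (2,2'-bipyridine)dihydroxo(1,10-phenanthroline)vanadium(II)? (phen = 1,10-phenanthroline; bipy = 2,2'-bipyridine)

[V(bipy)(OH)2(phen)]

Ligands: 1 1,10-phenanthroline (phen, neutral), 1 2,2'-bipyridine (bipy, neutral), 2 hydroxo (OH, -1). Ligand charge sum = -2.
With V in oxidation state +2, the complex ion is [V...].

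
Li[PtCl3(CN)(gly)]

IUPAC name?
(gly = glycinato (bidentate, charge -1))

The 1 lithium counter-ion carries a total charge of +1, so each complex ion is 1−.
Ligand charges: 1×glycinato (-1 each), 3×chloro (-1 each), 1×cyano (-1 each); total -5. So Pt + (-5) = 1−, giving Pt = +4.
The complex ion is anionic, so platinum takes the -ate form platinate(IV).

lithium trichlorocyano(glycinato)platinate(IV)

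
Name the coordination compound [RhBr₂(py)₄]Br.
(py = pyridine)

The 1 bromide counter-ion carries a total charge of -1, so each complex ion is 1+.
Ligand charges: 2×bromo (-1 each), 4×pyridine (neutral); total -2. So Rh + (-2) = 1+, giving Rh = +3.
Ligands are named alphabetically: bromo before pyridine.

dibromotetrakis(pyridine)rhodium(III) bromide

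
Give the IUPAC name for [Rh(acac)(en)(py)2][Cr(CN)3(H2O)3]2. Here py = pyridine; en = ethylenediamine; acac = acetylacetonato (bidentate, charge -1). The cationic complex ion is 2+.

(acetylacetonato)(ethylenediamine)bis(pyridine)rhodium(III) triaquatricyanochromate(II)

Both ions are complex: the cation is named first with the plain metal name, the anion second with the -ate form; each ion's ligands are alphabetised independently.
The complex cation is given as 2+; its ligand charges sum to -1, so Rh = +3.
With 2 anions per cation, each anion must be 2/2 = 1−.
Anion: ligand charges sum to -3; for the ion to be 1−, Cr = +2.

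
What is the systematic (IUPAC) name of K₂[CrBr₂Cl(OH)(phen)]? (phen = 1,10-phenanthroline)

The 2 potassium counter-ions carry a total charge of +2, so each complex ion is 2−.
Ligand charges: 1×hydroxo (-1 each), 2×bromo (-1 each), 1×chloro (-1 each), 1×1,10-phenanthroline (neutral); total -4. So Cr + (-4) = 2−, giving Cr = +2.
Ligands are named alphabetically: bromo before chloro before hydroxo before phenanthroline.
The complex ion is anionic, so chromium takes the -ate form chromate(II).

potassium dibromochlorohydroxo(1,10-phenanthroline)chromate(II)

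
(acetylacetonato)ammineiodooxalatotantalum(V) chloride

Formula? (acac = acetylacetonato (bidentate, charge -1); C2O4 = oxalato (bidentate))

Ligands: 1 acetylacetonato (acac, -1), 1 ammine (NH3, neutral), 1 iodo (I, -1), 1 oxalato (C2O4, -2). Ligand charge sum = -4.
With Ta in oxidation state +5, the complex ion is [Ta...]^1+.
Charge balance with chloride (-1) requires 1 complex ion per 1 chloride.

[Ta(acac)(C2O4)I(NH3)]Cl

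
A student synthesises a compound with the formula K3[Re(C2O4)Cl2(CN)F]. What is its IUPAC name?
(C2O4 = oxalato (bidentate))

potassium dichlorocyanofluorooxalatorhenate(III)

The 3 potassium counter-ions carry a total charge of +3, so each complex ion is 3−.
Ligand charges: 2×chloro (-1 each), 1×cyano (-1 each), 1×oxalato (-2 each), 1×fluoro (-1 each); total -6. So Re + (-6) = 3−, giving Re = +3.
Ligands are named alphabetically: chloro before cyano before fluoro before oxalato.
The complex ion is anionic, so rhenium takes the -ate form rhenate(III).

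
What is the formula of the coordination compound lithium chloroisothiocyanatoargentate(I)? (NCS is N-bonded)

Ligands: 1 isothiocyanato (NCS, -1), 1 chloro (Cl, -1). Ligand charge sum = -2.
Charge balance with lithium (+1) requires 1 complex ion per 1 lithium.

Li[AgCl(NCS)]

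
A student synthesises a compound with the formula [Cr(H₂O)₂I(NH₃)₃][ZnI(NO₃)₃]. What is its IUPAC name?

Zinc is always +2 in its complexes; the anion's ligand charges sum to -4, so the complex anion is 2−.
A 1:1 salt means the cation carries the equal and opposite charge, 2+.
Cation: ligand charges sum to -1; for the ion to be 2+, Cr = +3.

triamminediaquaiodochromium(III) iodotrinitratozincate(II)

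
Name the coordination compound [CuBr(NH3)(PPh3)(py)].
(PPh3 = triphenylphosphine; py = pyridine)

There is no counter-ion, so the complex is neutral overall.
Ligand charges: 1×triphenylphosphine (neutral), 1×ammine (neutral), 1×bromo (-1 each), 1×pyridine (neutral); total -1. So Cu + (-1) = 0, giving Cu = +1.
Ligands are named alphabetically: ammine before bromo before pyridine before triphenylphosphine.

amminebromo(pyridine)(triphenylphosphine)copper(I)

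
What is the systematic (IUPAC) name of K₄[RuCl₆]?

potassium hexachlororuthenate(II)

The 4 potassium counter-ions carry a total charge of +4, so each complex ion is 4−.
Ligand charges: 6×chloro (-1 each); total -6. So Ru + (-6) = 4−, giving Ru = +2.
The complex ion is anionic, so ruthenium takes the -ate form ruthenate(II).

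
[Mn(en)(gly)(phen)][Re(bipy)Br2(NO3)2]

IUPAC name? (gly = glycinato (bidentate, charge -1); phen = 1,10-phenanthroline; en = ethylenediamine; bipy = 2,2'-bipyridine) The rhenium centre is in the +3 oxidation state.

(ethylenediamine)(glycinato)(1,10-phenanthroline)manganese(II) (2,2'-bipyridine)dibromodinitratorhenate(III)

Both ions are complex: the cation is named first with the plain metal name, the anion second with the -ate form; each ion's ligands are alphabetised independently.
Re is given as +3; the anion's ligand charges sum to -4, so the complex anion is 1−.
A 1:1 salt means the cation carries the equal and opposite charge, 1+.
Cation: ligand charges sum to -1; for the ion to be 1+, Mn = +2.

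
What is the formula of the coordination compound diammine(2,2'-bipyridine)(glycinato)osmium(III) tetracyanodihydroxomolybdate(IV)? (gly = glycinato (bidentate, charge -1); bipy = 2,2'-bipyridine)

[Os(bipy)(gly)(NH3)2][Mo(CN)4(OH)2]

Cation [Os…]: ligand charges -1, Os(III) ⇒ ion charge 2+.
Anion [Mo…]: ligand charges -6, Mo(IV) ⇒ ion charge 2−.
One 2+ cation balances one 2− anion.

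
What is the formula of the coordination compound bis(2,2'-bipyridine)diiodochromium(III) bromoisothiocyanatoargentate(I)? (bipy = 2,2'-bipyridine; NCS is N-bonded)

[Cr(bipy)2I2][AgBr(NCS)]

Cation [Cr…]: ligand charges -2, Cr(III) ⇒ ion charge 1+.
Anion [Ag…]: ligand charges -2, Ag(I) ⇒ ion charge 1−.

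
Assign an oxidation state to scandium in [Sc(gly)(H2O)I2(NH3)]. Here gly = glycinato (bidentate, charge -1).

+3

No counter-ion: the bracketed complex is neutral.
Ligand charges: 1×gly = -1; 2×I = -2; 1×NH3 neutral; 1×H2O neutral; sum -3.
Sc + (-3) = 0 ⇒ Sc is +3.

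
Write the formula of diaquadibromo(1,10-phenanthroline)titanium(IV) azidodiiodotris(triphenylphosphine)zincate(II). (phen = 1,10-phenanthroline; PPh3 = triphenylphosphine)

[TiBr2(H2O)2(phen)][ZnI2(N3)(PPh3)3]2

Cation [Ti…]: ligand charges -2, Ti(IV) ⇒ ion charge 2+.
Anion [Zn…]: ligand charges -3, Zn(II) ⇒ ion charge 1−.
One 2+ cation requires 2 of the 1− anion.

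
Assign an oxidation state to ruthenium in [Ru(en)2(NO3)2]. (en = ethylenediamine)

+2

No counter-ion: the bracketed complex is neutral.
Ligand charges: 2×NO3 = -2; 2×en neutral; sum -2.
Ru + (-2) = 0 ⇒ Ru is +2.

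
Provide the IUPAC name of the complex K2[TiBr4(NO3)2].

The 2 potassium counter-ions carry a total charge of +2, so each complex ion is 2−.
Ligand charges: 2×nitrato (-1 each), 4×bromo (-1 each); total -6. So Ti + (-6) = 2−, giving Ti = +4.
The complex ion is anionic, so titanium takes the -ate form titanate(IV).

potassium tetrabromodinitratotitanate(IV)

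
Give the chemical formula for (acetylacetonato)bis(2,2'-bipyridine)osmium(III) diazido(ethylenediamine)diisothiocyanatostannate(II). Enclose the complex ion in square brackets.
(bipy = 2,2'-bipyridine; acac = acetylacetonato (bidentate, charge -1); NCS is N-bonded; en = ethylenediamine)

Cation [Os…]: ligand charges -1, Os(III) ⇒ ion charge 2+.
Anion [Sn…]: ligand charges -4, Sn(II) ⇒ ion charge 2−.
One 2+ cation balances one 2− anion.

[Os(acac)(bipy)2][Sn(en)(N3)2(NCS)2]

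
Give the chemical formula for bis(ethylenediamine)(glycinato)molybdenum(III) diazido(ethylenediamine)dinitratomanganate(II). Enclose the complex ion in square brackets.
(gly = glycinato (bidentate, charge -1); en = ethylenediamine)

[Mo(en)2(gly)][Mn(en)(N3)2(NO3)2]

Cation [Mo…]: ligand charges -1, Mo(III) ⇒ ion charge 2+.
Anion [Mn…]: ligand charges -4, Mn(II) ⇒ ion charge 2−.
One 2+ cation balances one 2− anion.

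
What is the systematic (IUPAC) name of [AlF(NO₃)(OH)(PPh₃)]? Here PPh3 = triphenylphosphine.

There is no counter-ion, so the complex is neutral overall.
Ligand charges: 1×triphenylphosphine (neutral), 1×nitrato (-1 each), 1×hydroxo (-1 each), 1×fluoro (-1 each); total -3. So Al + (-3) = 0, giving Al = +3.
Ligands are named alphabetically: fluoro before hydroxo before nitrato before triphenylphosphine.

fluorohydroxonitrato(triphenylphosphine)aluminium(III)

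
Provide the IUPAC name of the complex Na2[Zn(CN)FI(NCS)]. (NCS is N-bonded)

sodium cyanofluoroiodoisothiocyanatozincate(II)

The 2 sodium counter-ions carry a total charge of +2, so each complex ion is 2−.
Ligand charges: 1×iodo (-1 each), 1×fluoro (-1 each), 1×cyano (-1 each), 1×isothiocyanato (-1 each); total -4. So Zn + (-4) = 2−, giving Zn = +2.
The complex ion is anionic, so zinc takes the -ate form zincate(II).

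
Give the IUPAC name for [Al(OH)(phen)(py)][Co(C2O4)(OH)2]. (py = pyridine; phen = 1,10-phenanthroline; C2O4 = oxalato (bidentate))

Both ions are complex: the cation is named first with the plain metal name, the anion second with the -ate form; each ion's ligands are alphabetised independently.
Aluminium is always +3 in its complexes; the cation's ligand charges sum to -1, so the complex cation is 2+.
A 1:1 salt means the anion carries the equal and opposite charge, 2−.
Anion: ligand charges sum to -4; for the ion to be 2−, Co = +2.

hydroxo(1,10-phenanthroline)(pyridine)aluminium(III) dihydroxooxalatocobaltate(II)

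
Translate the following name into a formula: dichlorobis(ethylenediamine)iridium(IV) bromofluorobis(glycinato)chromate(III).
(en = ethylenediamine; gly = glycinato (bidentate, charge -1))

Cation [Ir…]: ligand charges -2, Ir(IV) ⇒ ion charge 2+.
Anion [Cr…]: ligand charges -4, Cr(III) ⇒ ion charge 1−.
One 2+ cation requires 2 of the 1− anion.

[IrCl2(en)2][CrBrF(gly)2]2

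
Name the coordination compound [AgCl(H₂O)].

There is no counter-ion, so the complex is neutral overall.
Ligand charges: 1×chloro (-1 each), 1×aqua (neutral); total -1. So Ag + (-1) = 0, giving Ag = +1.
Ligands are named alphabetically: aqua before chloro.

aquachlorosilver(I)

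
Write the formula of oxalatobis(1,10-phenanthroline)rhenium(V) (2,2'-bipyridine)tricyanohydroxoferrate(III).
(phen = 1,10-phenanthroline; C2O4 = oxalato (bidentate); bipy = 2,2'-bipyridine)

Cation [Re…]: ligand charges -2, Re(V) ⇒ ion charge 3+.
Anion [Fe…]: ligand charges -4, Fe(III) ⇒ ion charge 1−.

[Re(C2O4)(phen)2][Fe(bipy)(CN)3(OH)]3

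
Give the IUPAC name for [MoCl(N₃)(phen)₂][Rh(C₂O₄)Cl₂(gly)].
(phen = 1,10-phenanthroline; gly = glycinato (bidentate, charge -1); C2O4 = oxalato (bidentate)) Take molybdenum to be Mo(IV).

azidochlorobis(1,10-phenanthroline)molybdenum(IV) dichloro(glycinato)oxalatorhodate(III)

Mo is given as +4; the cation's ligand charges sum to -2, so the complex cation is 2+.
A 1:1 salt means the anion carries the equal and opposite charge, 2−.
Anion: ligand charges sum to -5; for the ion to be 2−, Rh = +3.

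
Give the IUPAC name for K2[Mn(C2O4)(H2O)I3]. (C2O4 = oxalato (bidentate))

The 2 potassium counter-ions carry a total charge of +2, so each complex ion is 2−.
Ligand charges: 1×aqua (neutral), 3×iodo (-1 each), 1×oxalato (-2 each); total -5. So Mn + (-5) = 2−, giving Mn = +3.
Ligands are named alphabetically: aqua before iodo before oxalato.
The complex ion is anionic, so manganese takes the -ate form manganate(III).

potassium aquatriiodooxalatomanganate(III)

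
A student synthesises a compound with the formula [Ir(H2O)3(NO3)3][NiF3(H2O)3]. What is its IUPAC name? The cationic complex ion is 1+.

triaquatrinitratoiridium(IV) triaquatrifluoronickelate(II)

Both ions are complex: the cation is named first with the plain metal name, the anion second with the -ate form; each ion's ligands are alphabetised independently.
The complex cation is given as 1+; its ligand charges sum to -3, so Ir = +4.
A 1:1 salt means the anion carries the equal and opposite charge, 1−.
Anion: ligand charges sum to -3; for the ion to be 1−, Ni = +2.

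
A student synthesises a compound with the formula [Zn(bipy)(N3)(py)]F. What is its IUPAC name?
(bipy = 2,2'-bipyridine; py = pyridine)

The 1 fluoride counter-ion carries a total charge of -1, so each complex ion is 1+.
Ligand charges: 1×2,2'-bipyridine (neutral), 1×azido (-1 each), 1×pyridine (neutral); total -1. So Zn + (-1) = 1+, giving Zn = +2.
Ligands are named alphabetically: azido before bipyridine before pyridine.

azido(2,2'-bipyridine)(pyridine)zinc(II) fluoride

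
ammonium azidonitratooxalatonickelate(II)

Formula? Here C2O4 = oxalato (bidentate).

(NH4)2[Ni(C2O4)(N3)(NO3)]

Ligands: 1 azido (N3, -1), 1 oxalato (C2O4, -2), 1 nitrato (NO3, -1). Ligand charge sum = -4.
Charge balance with ammonium (+1) requires 1 complex ion per 2 ammonium.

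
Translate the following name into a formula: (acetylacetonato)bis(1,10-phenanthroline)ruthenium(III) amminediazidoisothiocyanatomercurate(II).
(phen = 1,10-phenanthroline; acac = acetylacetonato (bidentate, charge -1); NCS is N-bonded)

Cation [Ru…]: ligand charges -1, Ru(III) ⇒ ion charge 2+.
Anion [Hg…]: ligand charges -3, Hg(II) ⇒ ion charge 1−.

[Ru(acac)(phen)2][Hg(N3)2(NCS)(NH3)]2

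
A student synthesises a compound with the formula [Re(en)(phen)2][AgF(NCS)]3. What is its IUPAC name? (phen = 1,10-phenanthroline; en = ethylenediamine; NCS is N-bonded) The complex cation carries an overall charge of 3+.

The complex cation is given as 3+; its ligand charges sum to 0, so Re = +3.
With 3 anions per cation, each anion must be 3/3 = 1−.
Anion: ligand charges sum to -2; for the ion to be 1−, Ag = +1.

(ethylenediamine)bis(1,10-phenanthroline)rhenium(III) fluoroisothiocyanatoargentate(I)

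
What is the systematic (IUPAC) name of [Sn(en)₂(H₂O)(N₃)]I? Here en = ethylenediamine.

aquaazidobis(ethylenediamine)tin(II) iodide

The 1 iodide counter-ion carries a total charge of -1, so each complex ion is 1+.
Ligand charges: 2×ethylenediamine (neutral), 1×azido (-1 each), 1×aqua (neutral); total -1. So Sn + (-1) = 1+, giving Sn = +2.
Ligands are named alphabetically: aqua before azido before ethylenediamine.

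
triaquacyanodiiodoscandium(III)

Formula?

[Sc(CN)(H2O)3I2]

Ligands: 3 aqua (H2O, neutral), 2 iodo (I, -1), 1 cyano (CN, -1). Ligand charge sum = -3.
With Sc in oxidation state +3, the complex ion is [Sc...].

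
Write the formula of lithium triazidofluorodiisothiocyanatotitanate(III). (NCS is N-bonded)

Ligands: 2 isothiocyanato (NCS, -1), 1 fluoro (F, -1), 3 azido (N3, -1). Ligand charge sum = -6.
With Ti in oxidation state +3, the complex ion is [Ti...]^3−.
Charge balance with lithium (+1) requires 1 complex ion per 3 lithium.

Li3[TiF(N3)3(NCS)2]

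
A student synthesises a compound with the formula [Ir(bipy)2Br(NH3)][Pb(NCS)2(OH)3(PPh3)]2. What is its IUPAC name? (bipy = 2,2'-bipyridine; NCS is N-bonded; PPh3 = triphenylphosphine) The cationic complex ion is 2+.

amminebis(2,2'-bipyridine)bromoiridium(III) trihydroxodiisothiocyanato(triphenylphosphine)plumbate(IV)

Both ions are complex: the cation is named first with the plain metal name, the anion second with the -ate form; each ion's ligands are alphabetised independently.
The complex cation is given as 2+; its ligand charges sum to -1, so Ir = +3.
With 2 anions per cation, each anion must be 2/2 = 1−.
Anion: ligand charges sum to -5; for the ion to be 1−, Pb = +4.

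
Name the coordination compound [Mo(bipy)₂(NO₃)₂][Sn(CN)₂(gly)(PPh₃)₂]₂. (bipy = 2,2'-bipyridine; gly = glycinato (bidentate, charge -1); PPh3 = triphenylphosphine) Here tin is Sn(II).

Both ions are complex: the cation is named first with the plain metal name, the anion second with the -ate form; each ion's ligands are alphabetised independently.
Sn is given as +2; the anion's ligand charges sum to -3, so the complex anion is 1−.
With 2 anions per cation, the cation must be 2×1 = 2+.
Cation: ligand charges sum to -2; for the ion to be 2+, Mo = +4.

bis(2,2'-bipyridine)dinitratomolybdenum(IV) dicyano(glycinato)bis(triphenylphosphine)stannate(II)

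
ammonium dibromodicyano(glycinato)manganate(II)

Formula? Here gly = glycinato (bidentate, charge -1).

Ligands: 2 cyano (CN, -1), 1 glycinato (gly, -1), 2 bromo (Br, -1). Ligand charge sum = -5.
Charge balance with ammonium (+1) requires 1 complex ion per 3 ammonium.

(NH4)3[MnBr2(CN)2(gly)]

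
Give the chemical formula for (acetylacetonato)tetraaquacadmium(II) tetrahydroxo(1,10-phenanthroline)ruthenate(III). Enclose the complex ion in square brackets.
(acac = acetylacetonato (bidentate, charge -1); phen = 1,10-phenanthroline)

[Cd(acac)(H2O)4][Ru(OH)4(phen)]

Cation [Cd…]: ligand charges -1, Cd(II) ⇒ ion charge 1+.
Anion [Ru…]: ligand charges -4, Ru(III) ⇒ ion charge 1−.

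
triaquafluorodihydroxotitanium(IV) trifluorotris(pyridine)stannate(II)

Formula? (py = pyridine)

[TiF(H2O)3(OH)2][SnF3(py)3]

Cation [Ti…]: ligand charges -3, Ti(IV) ⇒ ion charge 1+.
Anion [Sn…]: ligand charges -3, Sn(II) ⇒ ion charge 1−.
One 1+ cation balances one 1− anion.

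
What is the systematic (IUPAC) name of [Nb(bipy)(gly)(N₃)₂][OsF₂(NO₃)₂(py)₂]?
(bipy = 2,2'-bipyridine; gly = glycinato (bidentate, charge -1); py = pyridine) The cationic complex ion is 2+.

The complex cation is given as 2+; its ligand charges sum to -3, so Nb = +5.
A 1:1 salt means the anion carries the equal and opposite charge, 2−.
Anion: ligand charges sum to -4; for the ion to be 2−, Os = +2.

diazido(2,2'-bipyridine)(glycinato)niobium(V) difluorodinitratobis(pyridine)osmate(II)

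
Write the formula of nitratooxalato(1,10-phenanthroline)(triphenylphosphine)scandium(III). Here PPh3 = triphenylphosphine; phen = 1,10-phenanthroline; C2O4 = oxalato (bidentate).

Ligands: 1 triphenylphosphine (PPh3, neutral), 1 1,10-phenanthroline (phen, neutral), 1 oxalato (C2O4, -2), 1 nitrato (NO3, -1). Ligand charge sum = -3.
With Sc in oxidation state +3, the complex ion is [Sc...].

[Sc(C2O4)(NO3)(phen)(PPh3)]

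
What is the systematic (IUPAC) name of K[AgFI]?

potassium fluoroiodoargentate(I)

The 1 potassium counter-ion carries a total charge of +1, so each complex ion is 1−.
Ligand charges: 1×iodo (-1 each), 1×fluoro (-1 each); total -2. So Ag + (-2) = 1−, giving Ag = +1.
Ligands are named alphabetically: fluoro before iodo.
The complex ion is anionic, so silver takes the -ate form argentate(I).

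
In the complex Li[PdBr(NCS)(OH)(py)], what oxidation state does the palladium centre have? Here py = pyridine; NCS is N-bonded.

+2

1 lithium outside the brackets (+1 each) → the complex ion is 1−.
Ligand charges: 1×py neutral; 1×Br = -1; 1×NCS = -1; 1×OH = -1; sum -3.
Pd + (-3) = 1− ⇒ Pd is +2.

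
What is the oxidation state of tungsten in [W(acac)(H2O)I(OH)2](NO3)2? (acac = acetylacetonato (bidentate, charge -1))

2 nitrate outside the brackets (-1 each) → the complex ion is 2+.
Ligand charges: 1×I = -1; 1×H2O neutral; 1×acac = -1; 2×OH = -2; sum -4.
W + (-4) = 2+ ⇒ W is +6.

+6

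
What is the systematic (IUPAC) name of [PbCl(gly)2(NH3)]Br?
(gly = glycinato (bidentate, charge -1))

amminechlorobis(glycinato)lead(IV) bromide

The 1 bromide counter-ion carries a total charge of -1, so each complex ion is 1+.
Ligand charges: 1×chloro (-1 each), 2×glycinato (-1 each), 1×ammine (neutral); total -3. So Pb + (-3) = 1+, giving Pb = +4.
Ligands are named alphabetically: ammine before chloro before glycinato.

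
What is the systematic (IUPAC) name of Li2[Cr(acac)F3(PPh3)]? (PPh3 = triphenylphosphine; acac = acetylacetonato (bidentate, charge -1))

lithium (acetylacetonato)trifluoro(triphenylphosphine)chromate(II)

The 2 lithium counter-ions carry a total charge of +2, so each complex ion is 2−.
Ligand charges: 3×fluoro (-1 each), 1×triphenylphosphine (neutral), 1×acetylacetonato (-1 each); total -4. So Cr + (-4) = 2−, giving Cr = +2.
Ligands are named alphabetically: acetylacetonato before fluoro before triphenylphosphine.
The complex ion is anionic, so chromium takes the -ate form chromate(II).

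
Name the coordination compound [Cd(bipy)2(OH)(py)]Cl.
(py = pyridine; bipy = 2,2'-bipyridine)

The 1 chloride counter-ion carries a total charge of -1, so each complex ion is 1+.
Ligand charges: 1×pyridine (neutral), 2×2,2'-bipyridine (neutral), 1×hydroxo (-1 each); total -1. So Cd + (-1) = 1+, giving Cd = +2.
Ligands are named alphabetically: bipyridine before hydroxo before pyridine.

bis(2,2'-bipyridine)hydroxo(pyridine)cadmium(II) chloride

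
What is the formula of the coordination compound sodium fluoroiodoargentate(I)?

Ligands: 1 iodo (I, -1), 1 fluoro (F, -1). Ligand charge sum = -2.
Charge balance with sodium (+1) requires 1 complex ion per 1 sodium.

Na[AgFI]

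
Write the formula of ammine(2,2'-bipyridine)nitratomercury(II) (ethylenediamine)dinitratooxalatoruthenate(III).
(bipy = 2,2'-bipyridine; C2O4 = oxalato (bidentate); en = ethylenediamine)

[Hg(bipy)(NH3)(NO3)][Ru(C2O4)(en)(NO3)2]

Cation [Hg…]: ligand charges -1, Hg(II) ⇒ ion charge 1+.
Anion [Ru…]: ligand charges -4, Ru(III) ⇒ ion charge 1−.
One 1+ cation balances one 1− anion.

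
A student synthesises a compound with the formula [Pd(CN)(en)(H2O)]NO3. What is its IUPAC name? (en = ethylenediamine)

The 1 nitrate counter-ion carries a total charge of -1, so each complex ion is 1+.
Ligand charges: 1×aqua (neutral), 1×cyano (-1 each), 1×ethylenediamine (neutral); total -1. So Pd + (-1) = 1+, giving Pd = +2.
Ligands are named alphabetically: aqua before cyano before ethylenediamine.

aquacyano(ethylenediamine)palladium(II) nitrate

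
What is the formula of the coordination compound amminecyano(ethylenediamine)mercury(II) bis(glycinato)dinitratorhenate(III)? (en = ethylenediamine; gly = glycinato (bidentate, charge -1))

Cation [Hg…]: ligand charges -1, Hg(II) ⇒ ion charge 1+.
Anion [Re…]: ligand charges -4, Re(III) ⇒ ion charge 1−.
One 1+ cation balances one 1− anion.

[Hg(CN)(en)(NH3)][Re(gly)2(NO3)2]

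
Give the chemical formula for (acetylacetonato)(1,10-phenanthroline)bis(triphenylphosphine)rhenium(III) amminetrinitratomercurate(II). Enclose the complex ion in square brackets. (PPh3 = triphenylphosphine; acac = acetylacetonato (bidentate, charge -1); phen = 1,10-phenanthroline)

[Re(acac)(phen)(PPh3)2][Hg(NH3)(NO3)3]2

Cation [Re…]: ligand charges -1, Re(III) ⇒ ion charge 2+.
Anion [Hg…]: ligand charges -3, Hg(II) ⇒ ion charge 1−.
One 2+ cation requires 2 of the 1− anion.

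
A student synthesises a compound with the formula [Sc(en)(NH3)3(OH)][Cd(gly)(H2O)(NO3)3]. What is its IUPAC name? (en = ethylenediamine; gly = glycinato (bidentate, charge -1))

triammine(ethylenediamine)hydroxoscandium(III) aqua(glycinato)trinitratocadmate(II)

Cadmium is always +2 in its complexes; the anion's ligand charges sum to -4, so the complex anion is 2−.
A 1:1 salt means the cation carries the equal and opposite charge, 2+.
Cation: ligand charges sum to -1; for the ion to be 2+, Sc = +3.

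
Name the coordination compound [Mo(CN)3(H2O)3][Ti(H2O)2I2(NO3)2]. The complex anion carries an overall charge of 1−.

triaquatricyanomolybdenum(IV) diaquadiiododinitratotitanate(III)

Both ions are complex: the cation is named first with the plain metal name, the anion second with the -ate form; each ion's ligands are alphabetised independently.
The complex anion is given as 1−; its ligand charges sum to -4, so Ti = +3.
A 1:1 salt means the cation carries the equal and opposite charge, 1+.
Cation: ligand charges sum to -3; for the ion to be 1+, Mo = +4.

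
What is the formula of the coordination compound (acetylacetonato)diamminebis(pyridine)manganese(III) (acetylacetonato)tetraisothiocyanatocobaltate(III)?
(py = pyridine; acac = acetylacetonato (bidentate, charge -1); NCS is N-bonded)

Cation [Mn…]: ligand charges -1, Mn(III) ⇒ ion charge 2+.
Anion [Co…]: ligand charges -5, Co(III) ⇒ ion charge 2−.
One 2+ cation balances one 2− anion.

[Mn(acac)(NH3)2(py)2][Co(acac)(NCS)4]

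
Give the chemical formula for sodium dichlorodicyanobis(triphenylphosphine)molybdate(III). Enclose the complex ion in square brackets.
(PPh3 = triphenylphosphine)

Na[MoCl2(CN)2(PPh3)2]

Ligands: 2 chloro (Cl, -1), 2 cyano (CN, -1), 2 triphenylphosphine (PPh3, neutral). Ligand charge sum = -4.
With Mo in oxidation state +3, the complex ion is [Mo...]^1−.
Charge balance with sodium (+1) requires 1 complex ion per 1 sodium.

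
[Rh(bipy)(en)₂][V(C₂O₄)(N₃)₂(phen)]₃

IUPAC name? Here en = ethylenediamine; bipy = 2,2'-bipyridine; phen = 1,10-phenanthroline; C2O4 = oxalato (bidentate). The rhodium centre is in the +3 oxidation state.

Both ions are complex: the cation is named first with the plain metal name, the anion second with the -ate form; each ion's ligands are alphabetised independently.
Rh is given as +3; the cation's ligand charges sum to 0, so the complex cation is 3+.
With 3 anions per cation, each anion must be 3/3 = 1−.
Anion: ligand charges sum to -4; for the ion to be 1−, V = +3.

(2,2'-bipyridine)bis(ethylenediamine)rhodium(III) diazidooxalato(1,10-phenanthroline)vanadate(III)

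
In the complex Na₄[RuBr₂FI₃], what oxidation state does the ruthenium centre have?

4 sodium outside the brackets (+1 each) → the complex ion is 4−.
Ligand charges: 3×I = -3; 2×Br = -2; 1×F = -1; sum -6.
Ru + (-6) = 4− ⇒ Ru is +2.

+2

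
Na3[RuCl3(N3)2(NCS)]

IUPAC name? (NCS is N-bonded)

sodium diazidotrichloroisothiocyanatoruthenate(III)

The 3 sodium counter-ions carry a total charge of +3, so each complex ion is 3−.
Ligand charges: 3×chloro (-1 each), 1×isothiocyanato (-1 each), 2×azido (-1 each); total -6. So Ru + (-6) = 3−, giving Ru = +3.
Ligands are named alphabetically: azido before chloro before isothiocyanato.
The complex ion is anionic, so ruthenium takes the -ate form ruthenate(III).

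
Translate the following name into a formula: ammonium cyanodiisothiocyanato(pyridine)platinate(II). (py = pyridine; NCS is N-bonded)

Ligands: 1 pyridine (py, neutral), 1 cyano (CN, -1), 2 isothiocyanato (NCS, -1). Ligand charge sum = -3.
With Pt in oxidation state +2, the complex ion is [Pt...]^1−.
Charge balance with ammonium (+1) requires 1 complex ion per 1 ammonium.

NH4[Pt(CN)(NCS)2(py)]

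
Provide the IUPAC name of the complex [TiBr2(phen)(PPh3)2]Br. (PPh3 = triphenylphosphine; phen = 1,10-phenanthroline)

dibromo(1,10-phenanthroline)bis(triphenylphosphine)titanium(III) bromide

The 1 bromide counter-ion carries a total charge of -1, so each complex ion is 1+.
Ligand charges: 2×triphenylphosphine (neutral), 2×bromo (-1 each), 1×1,10-phenanthroline (neutral); total -2. So Ti + (-2) = 1+, giving Ti = +3.
Ligands are named alphabetically: bromo before phenanthroline before triphenylphosphine.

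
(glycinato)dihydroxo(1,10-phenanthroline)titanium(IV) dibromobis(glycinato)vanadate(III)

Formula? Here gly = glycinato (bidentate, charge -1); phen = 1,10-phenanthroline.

Cation [Ti…]: ligand charges -3, Ti(IV) ⇒ ion charge 1+.
Anion [V…]: ligand charges -4, V(III) ⇒ ion charge 1−.
One 1+ cation balances one 1− anion.

[Ti(gly)(OH)2(phen)][VBr2(gly)2]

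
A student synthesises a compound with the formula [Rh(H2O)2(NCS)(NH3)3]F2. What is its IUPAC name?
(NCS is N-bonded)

The 2 fluoride counter-ions carry a total charge of -2, so each complex ion is 2+.
Ligand charges: 1×isothiocyanato (-1 each), 2×aqua (neutral), 3×ammine (neutral); total -1. So Rh + (-1) = 2+, giving Rh = +3.
Ligands are named alphabetically: ammine before aqua before isothiocyanato.

triamminediaquaisothiocyanatorhodium(III) fluoride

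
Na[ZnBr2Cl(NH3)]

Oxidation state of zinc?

1 sodium outside the brackets (+1 each) → the complex ion is 1−.
Ligand charges: 2×Br = -2; 1×Cl = -1; 1×NH3 neutral; sum -3.
Zn + (-3) = 1− ⇒ Zn is +2.

+2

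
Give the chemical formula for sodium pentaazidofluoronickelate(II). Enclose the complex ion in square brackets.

Na4[NiF(N3)5]

Ligands: 5 azido (N3, -1), 1 fluoro (F, -1). Ligand charge sum = -6.
With Ni in oxidation state +2, the complex ion is [Ni...]^4−.
Charge balance with sodium (+1) requires 1 complex ion per 4 sodium.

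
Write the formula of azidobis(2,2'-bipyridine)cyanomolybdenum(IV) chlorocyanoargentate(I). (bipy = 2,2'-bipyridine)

Cation [Mo…]: ligand charges -2, Mo(IV) ⇒ ion charge 2+.
Anion [Ag…]: ligand charges -2, Ag(I) ⇒ ion charge 1−.

[Mo(bipy)2(CN)(N3)][AgCl(CN)]2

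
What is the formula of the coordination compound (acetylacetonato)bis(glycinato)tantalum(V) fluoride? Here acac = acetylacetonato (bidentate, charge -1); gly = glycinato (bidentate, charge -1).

[Ta(acac)(gly)2]F2

Ligands: 1 acetylacetonato (acac, -1), 2 glycinato (gly, -1). Ligand charge sum = -3.
Charge balance with fluoride (-1) requires 1 complex ion per 2 fluoride.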